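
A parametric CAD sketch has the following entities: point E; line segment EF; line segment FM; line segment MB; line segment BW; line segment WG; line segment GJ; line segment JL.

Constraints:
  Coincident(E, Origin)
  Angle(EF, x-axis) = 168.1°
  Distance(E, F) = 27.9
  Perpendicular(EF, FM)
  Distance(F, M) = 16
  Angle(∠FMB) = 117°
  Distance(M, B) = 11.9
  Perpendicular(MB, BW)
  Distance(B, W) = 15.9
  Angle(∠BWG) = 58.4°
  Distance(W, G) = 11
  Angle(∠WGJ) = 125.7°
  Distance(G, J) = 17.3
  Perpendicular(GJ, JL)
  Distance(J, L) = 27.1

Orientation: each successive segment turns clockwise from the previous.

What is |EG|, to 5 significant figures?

22.555

E is at the origin; EF runs at 168.1° with length 27.9, so F = (-27.300, 5.7531). EF is perpendicular to FM, so FM runs at 78.100°; with |FM| = 16.0, M = (-24.001, 21.409). ∠FMB = 117.0° gives MB at 15.100° from the x-axis; with |MB| = 11.9, B = (-12.512, 24.509). The perpendicularity gives BW at right angles to MB, so BW runs at -74.900°; with |BW| = 15.9, W = (-8.3700, 9.1582). ∠BWG = 58.4° gives WG at 163.50° from the x-axis; with |WG| = 11.0, G = (-18.917, 12.282). Then |EG| = |G − E| = 22.555.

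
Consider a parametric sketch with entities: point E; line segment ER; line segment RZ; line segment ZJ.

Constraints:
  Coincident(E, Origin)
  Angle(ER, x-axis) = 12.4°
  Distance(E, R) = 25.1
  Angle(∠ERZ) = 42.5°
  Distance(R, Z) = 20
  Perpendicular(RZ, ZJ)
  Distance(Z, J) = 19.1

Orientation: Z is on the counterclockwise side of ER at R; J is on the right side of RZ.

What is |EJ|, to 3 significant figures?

36.1

E is at the origin; ER runs at 12.4° with length 25.1, so R = 25.1·(cos 12.4°, sin 12.4°) = (24.5, 5.39). ∠ERZ = 42.5°, so RZ runs at 12.4° + (180° − 42.5°) = 150° from the x-axis; with |RZ| = 20.0, Z = R + 20.0·(cos 150°, sin 150°) = (7.21, 15.4). RZ is perpendicular to ZJ; with |ZJ| = 19.1 on the right of RZ, J = Z + 19.1·(0.502, 0.865) = (16.8, 31.9). Then |EJ| = |J − E| = 36.1.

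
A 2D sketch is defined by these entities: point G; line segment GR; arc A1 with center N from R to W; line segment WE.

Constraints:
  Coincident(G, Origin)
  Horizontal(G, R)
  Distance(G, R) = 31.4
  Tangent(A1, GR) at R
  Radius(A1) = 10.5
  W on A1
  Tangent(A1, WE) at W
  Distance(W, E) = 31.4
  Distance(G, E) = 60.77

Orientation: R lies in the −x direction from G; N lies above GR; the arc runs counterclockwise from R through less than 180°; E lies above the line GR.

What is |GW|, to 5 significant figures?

29.608

Checks: |NW| = 10.50 ✓; ∠(NW, WE) = 90.00° ✓; |WE| = 31.40 ✓; |GE| = 60.77 ✓.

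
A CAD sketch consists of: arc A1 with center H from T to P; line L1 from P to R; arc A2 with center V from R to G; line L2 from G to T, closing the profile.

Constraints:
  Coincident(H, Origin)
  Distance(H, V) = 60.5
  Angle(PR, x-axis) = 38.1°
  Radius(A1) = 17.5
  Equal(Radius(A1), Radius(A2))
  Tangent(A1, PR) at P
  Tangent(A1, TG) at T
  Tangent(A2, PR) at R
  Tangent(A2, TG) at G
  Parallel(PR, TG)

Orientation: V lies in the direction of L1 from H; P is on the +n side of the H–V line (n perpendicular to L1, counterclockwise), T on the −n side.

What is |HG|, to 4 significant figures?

62.98

The slot axis is L1's direction at 38.1°, so u = (cos 38.1°, sin 38.1°) = (0.7869, 0.6170) and n = (−sin 38.1°, cos 38.1°) = (-0.6170, 0.7869). H is at the origin and V lies 60.5 along u from H, so V = 60.5·u = (47.61, 37.33). Tangency of A1 to both parallel lines with radius 17.5 puts P and T at H ± 17.5·n: P = (-10.80, 13.77), T = (10.80, -13.77). Equal radii place R and G the same way about V: R = V + 17.5·n = (36.81, 51.10), G = V − 17.5·n = (58.41, 23.56). Then |HG| = |G − H| = 62.98.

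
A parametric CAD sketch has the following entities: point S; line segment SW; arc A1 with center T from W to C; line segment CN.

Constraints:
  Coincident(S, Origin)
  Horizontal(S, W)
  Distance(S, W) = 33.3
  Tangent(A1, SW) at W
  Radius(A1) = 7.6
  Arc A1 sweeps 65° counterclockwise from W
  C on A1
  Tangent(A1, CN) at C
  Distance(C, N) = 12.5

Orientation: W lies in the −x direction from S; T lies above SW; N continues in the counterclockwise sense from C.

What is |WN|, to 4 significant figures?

19.88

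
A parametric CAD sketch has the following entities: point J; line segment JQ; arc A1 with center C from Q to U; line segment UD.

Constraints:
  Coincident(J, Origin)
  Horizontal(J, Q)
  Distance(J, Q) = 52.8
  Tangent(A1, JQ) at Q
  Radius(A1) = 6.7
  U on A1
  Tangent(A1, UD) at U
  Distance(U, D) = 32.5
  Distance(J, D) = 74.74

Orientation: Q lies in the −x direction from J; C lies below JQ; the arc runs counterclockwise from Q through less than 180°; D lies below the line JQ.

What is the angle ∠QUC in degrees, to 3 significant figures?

49.5°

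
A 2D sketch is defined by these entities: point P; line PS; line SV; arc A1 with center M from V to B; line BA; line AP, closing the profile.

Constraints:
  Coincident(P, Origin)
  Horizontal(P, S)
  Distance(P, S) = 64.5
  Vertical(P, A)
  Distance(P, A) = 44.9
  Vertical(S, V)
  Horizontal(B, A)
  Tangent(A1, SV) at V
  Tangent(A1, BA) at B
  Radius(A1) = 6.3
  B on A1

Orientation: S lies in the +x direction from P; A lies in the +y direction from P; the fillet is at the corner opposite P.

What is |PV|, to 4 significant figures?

75.17

P is at the origin; PS is horizontal with |PS| = 64.5 and S on the +x side, so S = (64.50, 0.000). PA is vertical with |PA| = 44.9 and A on the +y side, so A = (0.000, 44.90). The virtual corner opposite P is at (64.50, 44.90). Tangency of A1 to SV means the radius MV is perpendicular to SV and the tangent condition forces MB to be normal to BA, with radius 6.3, so the center M sits 6.3 in from both sides at M = (58.20, 38.60). That places the tangent points at V = (64.50, 38.60) on SV and B = (58.20, 44.90) on BA. Then |PV| = |V − P| = 75.17.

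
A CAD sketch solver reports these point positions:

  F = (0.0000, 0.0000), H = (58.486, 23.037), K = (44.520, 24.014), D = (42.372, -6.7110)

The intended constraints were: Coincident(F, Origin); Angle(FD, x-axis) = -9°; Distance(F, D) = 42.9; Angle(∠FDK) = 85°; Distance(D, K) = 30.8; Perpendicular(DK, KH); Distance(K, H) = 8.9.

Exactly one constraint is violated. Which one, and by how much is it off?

Distance(K, H) = 8.9 — off by 5.10.

F = (0.00, 0.00) ✓; FD at -9.000° ✓; |FD| = 42.90 ✓; ∠FDK = 85.00° ✓; |DK| = 30.80 ✓; ∠(DK, KH) = 90.00° ✓; |KH| = 14.00 ✗.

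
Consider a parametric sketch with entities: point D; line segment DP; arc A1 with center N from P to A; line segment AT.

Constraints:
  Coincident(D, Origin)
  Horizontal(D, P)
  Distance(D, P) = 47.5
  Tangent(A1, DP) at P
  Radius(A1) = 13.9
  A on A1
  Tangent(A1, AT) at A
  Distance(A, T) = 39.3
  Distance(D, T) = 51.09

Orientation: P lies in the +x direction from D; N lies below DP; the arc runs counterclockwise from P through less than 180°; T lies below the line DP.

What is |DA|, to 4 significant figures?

35.62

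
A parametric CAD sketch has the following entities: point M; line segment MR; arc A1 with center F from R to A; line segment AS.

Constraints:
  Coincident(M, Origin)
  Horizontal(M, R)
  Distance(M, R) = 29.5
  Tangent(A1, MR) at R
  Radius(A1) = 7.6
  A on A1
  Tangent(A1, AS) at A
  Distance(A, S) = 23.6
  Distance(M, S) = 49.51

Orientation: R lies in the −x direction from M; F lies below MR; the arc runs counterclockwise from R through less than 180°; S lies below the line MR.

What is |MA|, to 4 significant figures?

37.73

M is at the origin; MR is horizontal with |MR| = 29.5 and R on the −x side, so R = (-29.50, 0.000). Tangency of A1 to MR means the radius FR is perpendicular to MR, so F = R + (0, -7.6) = (-29.50, -7.600). Since FA ⟂ AS (tangency), |FS| = √(7.6² + 23.6²) = 24.79 regardless of where A sits on A1. So S lies on both circle(M, 49.51) and circle(F, 24.79); the below-MR intersection is S = (-39.00, -30.50). A is the foot of the tangent from S: A = (-37.07, -6.981).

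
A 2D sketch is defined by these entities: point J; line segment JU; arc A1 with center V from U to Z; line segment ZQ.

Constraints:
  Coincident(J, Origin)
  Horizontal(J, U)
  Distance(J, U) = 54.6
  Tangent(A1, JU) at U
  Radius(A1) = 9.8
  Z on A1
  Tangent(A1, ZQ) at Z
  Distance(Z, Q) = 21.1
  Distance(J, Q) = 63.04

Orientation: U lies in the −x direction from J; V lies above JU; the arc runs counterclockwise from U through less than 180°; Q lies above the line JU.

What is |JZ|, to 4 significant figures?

47.54

J is at the origin; J and U share the same y with |JU| = 54.6 and U on the −x side, so U = (-54.60, 0.000). A1 meets JU tangentially, so VU is at right angles to JU, so V = U + (0, 9.8) = (-54.60, 9.800). Since VZ ⟂ ZQ (tangency), |VQ| = √(9.8² + 21.1²) = 23.26 regardless of where Z sits on A1. So Q lies on both circle(J, 63.04) and circle(V, 23.26); the above-JU intersection is Q = (-53.68, 33.05). Z is the foot of the tangent from Q: Z = (-45.56, 13.57).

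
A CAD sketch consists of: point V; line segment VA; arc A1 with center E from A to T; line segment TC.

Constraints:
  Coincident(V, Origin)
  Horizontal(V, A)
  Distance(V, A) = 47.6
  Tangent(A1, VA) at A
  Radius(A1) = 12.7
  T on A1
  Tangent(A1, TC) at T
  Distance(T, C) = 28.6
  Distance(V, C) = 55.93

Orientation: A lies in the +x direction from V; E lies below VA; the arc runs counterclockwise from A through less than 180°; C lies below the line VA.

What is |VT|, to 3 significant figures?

37.5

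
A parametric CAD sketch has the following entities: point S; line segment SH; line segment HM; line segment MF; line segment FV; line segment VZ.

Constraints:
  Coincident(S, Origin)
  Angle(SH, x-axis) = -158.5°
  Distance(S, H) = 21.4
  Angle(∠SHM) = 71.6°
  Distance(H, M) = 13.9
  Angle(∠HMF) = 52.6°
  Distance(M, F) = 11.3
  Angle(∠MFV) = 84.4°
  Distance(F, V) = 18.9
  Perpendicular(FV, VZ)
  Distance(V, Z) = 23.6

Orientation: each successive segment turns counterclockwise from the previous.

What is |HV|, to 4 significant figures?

7.833

∠HMF = 52.6° gives MF at 77.30° from the x-axis; with |MF| = 11.3, F = (-8.511, -7.483). ∠MFV = 84.4° gives FV at 172.9° from the x-axis; with |FV| = 18.9, V = (-27.27, -5.147). Then |HV| = |V − H| = 7.833.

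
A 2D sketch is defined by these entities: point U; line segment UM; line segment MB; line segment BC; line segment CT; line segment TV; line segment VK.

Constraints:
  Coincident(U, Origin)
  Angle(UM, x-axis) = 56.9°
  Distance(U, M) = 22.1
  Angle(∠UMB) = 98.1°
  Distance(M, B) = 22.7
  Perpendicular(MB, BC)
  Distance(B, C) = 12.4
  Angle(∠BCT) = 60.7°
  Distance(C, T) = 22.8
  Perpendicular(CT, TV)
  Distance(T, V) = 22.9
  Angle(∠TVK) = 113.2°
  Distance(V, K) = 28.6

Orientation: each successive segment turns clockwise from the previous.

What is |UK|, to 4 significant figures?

59.06

U is at the origin; UM runs at 56.9° with length 22.1, so M = (12.07, 18.51). ∠UMB = 98.1° gives MB at -25.00° from the x-axis; with |MB| = 22.7, B = (32.64, 8.920). The perpendicularity gives BC at right angles to MB, so BC runs at -115.0°; with |BC| = 12.4, C = (27.40, -2.318). ∠BCT = 60.7° gives CT at 125.7° from the x-axis; with |CT| = 22.8, T = (14.10, 16.20). The perpendicularity gives TV at right angles to CT, so TV runs at 35.70°; with |TV| = 22.9, V = (32.69, 29.56). ∠TVK = 113.2° gives VK at -31.10° from the x-axis; with |VK| = 28.6, K = (57.18, 14.79). Then |UK| = |K − U| = 59.06.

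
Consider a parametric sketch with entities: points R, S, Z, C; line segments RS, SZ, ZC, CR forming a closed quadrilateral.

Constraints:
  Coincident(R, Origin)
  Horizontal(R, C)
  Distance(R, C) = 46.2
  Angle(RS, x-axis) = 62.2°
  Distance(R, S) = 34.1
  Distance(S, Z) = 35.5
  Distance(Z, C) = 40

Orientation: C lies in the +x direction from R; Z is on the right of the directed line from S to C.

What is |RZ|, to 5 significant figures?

7.5731

Checks: |SZ| = 35.50 ✓; |ZC| = 40.00 ✓.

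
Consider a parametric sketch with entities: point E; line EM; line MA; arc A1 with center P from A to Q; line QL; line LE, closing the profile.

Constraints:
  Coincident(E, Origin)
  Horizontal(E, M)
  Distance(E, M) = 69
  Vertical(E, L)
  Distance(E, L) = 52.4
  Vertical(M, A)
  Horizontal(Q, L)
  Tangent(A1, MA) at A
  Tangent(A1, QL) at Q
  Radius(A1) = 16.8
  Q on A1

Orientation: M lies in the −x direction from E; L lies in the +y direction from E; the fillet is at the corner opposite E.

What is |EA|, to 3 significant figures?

77.6

The virtual corner opposite E is at (-69.0, 52.4). Since A1 is tangent to MA there, PA ⟂ MA and A1 meets QL tangentially, so PQ is at right angles to QL, with radius 16.8, so the center P sits 16.8 in from both sides at P = (-52.2, 35.6). That places the tangent points at A = (-69.0, 35.6) on MA and Q = (-52.2, 52.4) on QL. Then |EA| = |A − E| = 77.6.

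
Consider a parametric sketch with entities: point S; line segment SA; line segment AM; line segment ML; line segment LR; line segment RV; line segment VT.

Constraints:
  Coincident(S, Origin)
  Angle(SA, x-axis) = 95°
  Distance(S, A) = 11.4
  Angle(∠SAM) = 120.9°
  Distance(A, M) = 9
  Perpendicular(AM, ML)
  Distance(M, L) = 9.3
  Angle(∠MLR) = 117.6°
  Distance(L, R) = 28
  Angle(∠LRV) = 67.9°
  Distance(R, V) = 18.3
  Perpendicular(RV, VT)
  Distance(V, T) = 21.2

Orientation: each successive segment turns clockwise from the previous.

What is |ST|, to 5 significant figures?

12.179

S is at the origin; SA runs at 95.0° with length 11.4, so A = (-0.99358, 11.357). ∠SAM = 120.9° gives AM at 35.900° from the x-axis; with |AM| = 9.0, M = (6.2968, 16.634). AM is perpendicular to ML, so ML runs at -54.100°; with |ML| = 9.3, L = (11.750, 9.1006). ∠MLR = 117.6° gives LR at -116.50° from the x-axis; with |LR| = 28.0, R = (-0.74348, -15.958). ∠LRV = 67.9° gives RV at 131.40° from the x-axis; with |RV| = 18.3, V = (-12.845, -2.2305). RV is perpendicular to VT, so VT runs at 41.400°; with |VT| = 21.2, T = (3.0569, 11.789). Then |ST| = |T − S| = 12.179.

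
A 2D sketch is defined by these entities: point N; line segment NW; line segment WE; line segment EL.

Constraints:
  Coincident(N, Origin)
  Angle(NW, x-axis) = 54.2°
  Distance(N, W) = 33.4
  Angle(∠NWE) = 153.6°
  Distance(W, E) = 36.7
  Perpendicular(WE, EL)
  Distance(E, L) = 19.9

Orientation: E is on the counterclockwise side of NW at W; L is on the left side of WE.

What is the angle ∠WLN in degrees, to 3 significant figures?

24.1°

N is at the origin; NW runs at 54.2° with length 33.4, so W = 33.4·(cos 54.2°, sin 54.2°) = (19.5, 27.1). ∠NWE = 153.6°, so WE runs at 54.2° + (180° − 153.6°) = 80.6° from the x-axis; with |WE| = 36.7, E = W + 36.7·(cos 80.6°, sin 80.6°) = (25.5, 63.3). WE is perpendicular to EL; with |EL| = 19.9 on the left of WE, L = E + 19.9·(-0.987, 0.163) = (5.90, 66.5). Then cos ∠WLN = LW·LN / (|LW||LN|), giving 24.1°.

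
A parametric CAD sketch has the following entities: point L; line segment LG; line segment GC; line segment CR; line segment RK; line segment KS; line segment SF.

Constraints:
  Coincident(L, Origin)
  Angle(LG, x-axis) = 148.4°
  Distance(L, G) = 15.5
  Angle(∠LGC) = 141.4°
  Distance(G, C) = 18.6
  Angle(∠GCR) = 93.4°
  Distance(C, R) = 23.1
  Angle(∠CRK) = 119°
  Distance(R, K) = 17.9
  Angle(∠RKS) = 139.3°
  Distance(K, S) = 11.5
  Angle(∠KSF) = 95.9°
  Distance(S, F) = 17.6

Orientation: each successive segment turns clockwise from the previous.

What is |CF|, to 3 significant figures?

27.8

L is at the origin; LG runs at 148.4° with length 15.5, so G = (-13.2, 8.12). ∠LGC = 141.4° gives GC at 110° from the x-axis; with |GC| = 18.6, C = (-19.5, 25.6). ∠GCR = 93.4° gives CR at 23.2° from the x-axis; with |CR| = 23.1, R = (1.73, 34.7). ∠CRK = 119.0° gives RK at -37.8° from the x-axis; with |RK| = 17.9, K = (15.9, 23.8). ∠RKS = 139.3° gives KS at -78.5° from the x-axis; with |KS| = 11.5, S = (18.2, 12.5). ∠KSF = 95.9° gives SF at -163° from the x-axis; with |SF| = 17.6, F = (1.37, 7.22). Then |CF| = |F − C| = 27.8.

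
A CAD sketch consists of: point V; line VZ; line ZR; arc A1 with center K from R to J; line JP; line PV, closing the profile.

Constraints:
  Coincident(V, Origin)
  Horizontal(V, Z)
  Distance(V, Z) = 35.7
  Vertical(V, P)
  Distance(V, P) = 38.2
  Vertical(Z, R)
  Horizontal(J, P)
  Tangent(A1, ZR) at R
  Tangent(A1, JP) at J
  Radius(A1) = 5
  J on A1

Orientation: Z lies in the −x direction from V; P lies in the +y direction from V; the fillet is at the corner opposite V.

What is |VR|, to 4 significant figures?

48.75

The virtual corner opposite V is at (-35.70, 38.20). Since A1 is tangent to ZR there, KR ⟂ ZR and since A1 is tangent to JP there, KJ ⟂ JP, with radius 5.0, so the center K sits 5.0 in from both sides at K = (-30.70, 33.20). That places the tangent points at R = (-35.70, 33.20) on ZR and J = (-30.70, 38.20) on JP. Then |VR| = |R − V| = 48.75.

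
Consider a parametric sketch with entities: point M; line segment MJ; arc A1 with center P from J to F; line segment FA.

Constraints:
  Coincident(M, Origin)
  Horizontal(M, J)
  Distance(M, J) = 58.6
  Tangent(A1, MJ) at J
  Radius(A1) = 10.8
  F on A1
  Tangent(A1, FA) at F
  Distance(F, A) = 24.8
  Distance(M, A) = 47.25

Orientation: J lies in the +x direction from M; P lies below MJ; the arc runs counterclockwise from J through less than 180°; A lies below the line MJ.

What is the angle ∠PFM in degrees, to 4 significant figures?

160.6°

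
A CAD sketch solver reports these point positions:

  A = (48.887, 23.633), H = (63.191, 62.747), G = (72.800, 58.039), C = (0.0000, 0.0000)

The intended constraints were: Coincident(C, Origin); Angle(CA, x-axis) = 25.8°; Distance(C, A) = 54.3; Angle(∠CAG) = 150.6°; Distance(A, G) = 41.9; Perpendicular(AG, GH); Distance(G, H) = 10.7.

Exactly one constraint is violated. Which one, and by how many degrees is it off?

Perpendicular(AG, GH) — off by 8.70°.

C = (0.00, 0.00) ✓; CA at 25.80° ✓; |CA| = 54.30 ✓; ∠CAG = 150.6° ✓; |AG| = 41.90 ✓; ∠(AG, GH) = 98.70° ✗; |GH| = 10.70 ✓.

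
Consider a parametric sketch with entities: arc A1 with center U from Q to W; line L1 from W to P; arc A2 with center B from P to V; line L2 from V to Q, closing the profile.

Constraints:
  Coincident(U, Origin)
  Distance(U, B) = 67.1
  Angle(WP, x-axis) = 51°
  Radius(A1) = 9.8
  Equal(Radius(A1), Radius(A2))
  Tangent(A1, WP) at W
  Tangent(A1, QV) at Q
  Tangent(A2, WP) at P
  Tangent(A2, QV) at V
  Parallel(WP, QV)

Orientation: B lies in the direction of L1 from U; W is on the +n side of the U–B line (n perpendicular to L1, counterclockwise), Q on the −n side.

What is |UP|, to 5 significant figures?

67.812

The slot axis is L1's direction at 51.0°, so u = (cos 51.0°, sin 51.0°) = (0.62932, 0.77715) and n = (−sin 51.0°, cos 51.0°) = (-0.77715, 0.62932). U is at the origin and B lies 67.1 along u from U, so B = 67.1·u = (42.227, 52.146). Tangency of A1 to both parallel lines with radius 9.8 puts W and Q at U ± 9.8·n: W = (-7.6160, 6.1673), Q = (7.6160, -6.1673). Equal radii place P and V the same way about B: P = B + 9.8·n = (34.611, 58.314), V = B − 9.8·n = (49.843, 45.979). Then |UP| = |P − U| = 67.812.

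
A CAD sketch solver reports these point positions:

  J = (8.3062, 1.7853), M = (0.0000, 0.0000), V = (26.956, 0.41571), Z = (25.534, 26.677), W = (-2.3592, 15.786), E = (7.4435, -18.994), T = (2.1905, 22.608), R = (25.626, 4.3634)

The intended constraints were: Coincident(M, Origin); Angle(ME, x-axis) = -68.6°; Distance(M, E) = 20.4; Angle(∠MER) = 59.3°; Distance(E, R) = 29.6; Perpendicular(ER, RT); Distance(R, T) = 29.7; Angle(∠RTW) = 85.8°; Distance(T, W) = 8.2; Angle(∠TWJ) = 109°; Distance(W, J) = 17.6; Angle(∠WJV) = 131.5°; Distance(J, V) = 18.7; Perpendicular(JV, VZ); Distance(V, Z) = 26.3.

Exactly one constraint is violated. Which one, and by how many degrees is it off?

Perpendicular(JV, VZ) — off by 7.30°.

M = (0.00, 0.00) ✓; ME at -68.60° ✓; |ME| = 20.40 ✓; ∠MER = 59.30° ✓; |ER| = 29.60 ✓; ∠(ER, RT) = 90.00° ✓; |RT| = 29.70 ✓; ∠RTW = 85.80° ✓; |TW| = 8.200 ✓; ∠TWJ = 109.0° ✓; |WJ| = 17.60 ✓; ∠WJV = 131.5° ✓; |JV| = 18.70 ✓; ∠(JV, VZ) = 97.30° ✗; |VZ| = 26.30 ✓.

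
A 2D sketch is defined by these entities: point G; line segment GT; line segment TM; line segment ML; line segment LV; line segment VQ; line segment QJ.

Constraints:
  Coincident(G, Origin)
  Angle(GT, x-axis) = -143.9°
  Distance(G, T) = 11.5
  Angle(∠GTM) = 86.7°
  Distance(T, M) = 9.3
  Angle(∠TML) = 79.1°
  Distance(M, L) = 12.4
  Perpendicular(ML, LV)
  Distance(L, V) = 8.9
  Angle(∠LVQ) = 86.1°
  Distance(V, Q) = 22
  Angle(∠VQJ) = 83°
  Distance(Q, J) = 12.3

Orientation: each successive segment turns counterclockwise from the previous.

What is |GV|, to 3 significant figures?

2.64

G is at the origin; GT runs at -143.9° with length 11.5, so T = (-9.29, -6.78). ∠GTM = 86.7° gives TM at -50.6° from the x-axis; with |TM| = 9.3, M = (-3.39, -14.0). ∠TML = 79.1° gives ML at 50.3° from the x-axis; with |ML| = 12.4, L = (4.53, -4.42). ML ⟂ LV, so LV runs at 140°; with |LV| = 8.9, V = (-2.32, 1.26). Then |GV| = |V − G| = 2.64.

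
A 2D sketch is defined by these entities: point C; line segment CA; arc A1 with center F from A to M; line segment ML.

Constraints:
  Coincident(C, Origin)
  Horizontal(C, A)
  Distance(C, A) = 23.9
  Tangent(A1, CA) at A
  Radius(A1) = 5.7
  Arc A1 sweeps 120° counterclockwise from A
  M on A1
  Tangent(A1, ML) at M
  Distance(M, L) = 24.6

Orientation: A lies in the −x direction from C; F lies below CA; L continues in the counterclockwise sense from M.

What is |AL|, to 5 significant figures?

30.749

On A1, A sits at bearing 90° from F; a 120° counterclockwise sweep puts M at bearing 210°, so M = F + 5.7·(cos 210°, sin 210°) = (-28.836, -8.5500). A1 meets ML tangentially, so FM is at right angles to ML, so ML runs along (−sin 210°, cos 210°); with |ML| = 24.6, L = (-16.536, -29.854). Then |AL| = |L − A| = 30.749.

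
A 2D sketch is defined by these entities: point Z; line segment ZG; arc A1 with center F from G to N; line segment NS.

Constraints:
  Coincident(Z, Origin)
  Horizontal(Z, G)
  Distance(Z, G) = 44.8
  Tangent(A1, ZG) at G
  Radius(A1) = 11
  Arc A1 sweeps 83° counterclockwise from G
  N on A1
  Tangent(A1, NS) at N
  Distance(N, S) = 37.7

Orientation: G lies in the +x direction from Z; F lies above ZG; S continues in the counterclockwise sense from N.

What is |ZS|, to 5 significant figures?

76.511

On A1, G sits at bearing -90° from F; an 83° counterclockwise sweep puts N at bearing -7°, so N = F + 11.0·(cos -7°, sin -7°) = (55.718, 9.6594). A1 meets NS tangentially, so FN is at right angles to NS, so NS runs along (−sin -7°, cos -7°); with |NS| = 37.7, S = (60.312, 47.078). Then |ZS| = |S − Z| = 76.511.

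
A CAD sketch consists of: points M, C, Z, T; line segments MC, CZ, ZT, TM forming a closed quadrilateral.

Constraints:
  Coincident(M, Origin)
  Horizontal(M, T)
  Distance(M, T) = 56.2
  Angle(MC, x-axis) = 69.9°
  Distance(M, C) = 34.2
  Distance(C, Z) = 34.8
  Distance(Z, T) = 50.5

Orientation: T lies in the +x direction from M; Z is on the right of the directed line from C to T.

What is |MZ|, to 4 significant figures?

6.139

M is at the origin; M and T share the same y with |MT| = 56.2 and T in +x, so T = (56.2, 0). MC runs at 69.9° with |MC| = 34.2, so C = (11.75, 32.12). Z is determined by |CZ| = 34.8 and |ZT| = 50.5 together: it lies at the intersection of circle(C, 34.8) and circle(T, 50.5). With |CT| = 54.84, the foot of the radical line on CT is 15.21 from C and the perpendicular offset is √(34.8² − 15.21²) = 31.30. Taking the right-of-CT solution: Z = (5.746, -2.161).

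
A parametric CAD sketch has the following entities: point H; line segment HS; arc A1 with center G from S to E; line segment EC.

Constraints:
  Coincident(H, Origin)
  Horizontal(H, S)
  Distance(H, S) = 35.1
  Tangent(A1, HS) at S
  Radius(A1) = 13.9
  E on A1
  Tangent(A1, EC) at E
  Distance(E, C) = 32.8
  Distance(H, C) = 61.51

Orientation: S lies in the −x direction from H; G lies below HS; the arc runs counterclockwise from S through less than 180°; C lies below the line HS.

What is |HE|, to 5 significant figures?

51.651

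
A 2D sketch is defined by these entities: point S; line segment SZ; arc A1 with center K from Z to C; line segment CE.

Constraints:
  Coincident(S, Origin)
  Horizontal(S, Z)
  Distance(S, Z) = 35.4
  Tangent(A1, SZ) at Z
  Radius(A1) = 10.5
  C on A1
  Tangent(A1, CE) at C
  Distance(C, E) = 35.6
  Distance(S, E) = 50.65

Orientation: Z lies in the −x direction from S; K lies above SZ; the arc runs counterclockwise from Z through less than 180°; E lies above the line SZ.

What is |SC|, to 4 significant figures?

26.78

S is at the origin; S and Z share the same y with |SZ| = 35.4 and Z on the −x side, so Z = (-35.40, 0.000). The tangent condition forces KZ to be normal to SZ, so K = Z + (0, 10.5) = (-35.40, 10.50). Since KC ⟂ CE (tangency), |KE| = √(10.5² + 35.6²) = 37.12 regardless of where C sits on A1. So E lies on both circle(S, 50.65) and circle(K, 37.12); the above-SZ intersection is E = (-22.59, 45.33). C is the foot of the tangent from E: C = (-24.92, 9.811).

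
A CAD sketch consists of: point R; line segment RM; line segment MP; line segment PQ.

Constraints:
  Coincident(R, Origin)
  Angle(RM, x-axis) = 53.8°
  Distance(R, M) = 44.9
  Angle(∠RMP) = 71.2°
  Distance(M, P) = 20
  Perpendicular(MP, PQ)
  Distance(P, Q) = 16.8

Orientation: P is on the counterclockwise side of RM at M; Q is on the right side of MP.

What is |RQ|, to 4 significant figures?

59.56

∠RMP = 71.2°, so MP runs at 53.8° + (180° − 71.2°) = 162.6° from the x-axis; with |MP| = 20.0, P = M + 20.0·(cos 162.6°, sin 162.6°) = (7.433, 42.21). The perpendicularity gives PQ at right angles to MP; with |PQ| = 16.8 on the right of MP, Q = P + 16.8·(0.2990, 0.9542) = (12.46, 58.24). Then |RQ| = |Q − R| = 59.56.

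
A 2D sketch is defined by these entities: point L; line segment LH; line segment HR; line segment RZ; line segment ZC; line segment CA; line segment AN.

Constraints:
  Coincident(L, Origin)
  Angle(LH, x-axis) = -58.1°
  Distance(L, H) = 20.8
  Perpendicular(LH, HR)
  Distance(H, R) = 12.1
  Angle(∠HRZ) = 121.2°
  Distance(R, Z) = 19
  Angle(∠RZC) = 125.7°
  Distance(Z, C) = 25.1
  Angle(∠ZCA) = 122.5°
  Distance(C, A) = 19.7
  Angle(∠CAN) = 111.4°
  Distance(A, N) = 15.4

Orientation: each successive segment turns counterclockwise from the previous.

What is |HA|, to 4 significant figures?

43.19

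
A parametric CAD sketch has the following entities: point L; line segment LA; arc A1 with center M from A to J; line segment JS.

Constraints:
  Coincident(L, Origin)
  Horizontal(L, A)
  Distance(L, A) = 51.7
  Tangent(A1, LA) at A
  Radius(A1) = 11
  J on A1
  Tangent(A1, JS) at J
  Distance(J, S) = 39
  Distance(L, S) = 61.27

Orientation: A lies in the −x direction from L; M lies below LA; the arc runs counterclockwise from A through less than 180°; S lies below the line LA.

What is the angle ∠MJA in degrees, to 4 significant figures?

26.54°

Checks: |MJ| = 11.00 ✓; ∠(MJ, JS) = 90.00° ✓; |JS| = 39.00 ✓; |LS| = 61.27 ✓.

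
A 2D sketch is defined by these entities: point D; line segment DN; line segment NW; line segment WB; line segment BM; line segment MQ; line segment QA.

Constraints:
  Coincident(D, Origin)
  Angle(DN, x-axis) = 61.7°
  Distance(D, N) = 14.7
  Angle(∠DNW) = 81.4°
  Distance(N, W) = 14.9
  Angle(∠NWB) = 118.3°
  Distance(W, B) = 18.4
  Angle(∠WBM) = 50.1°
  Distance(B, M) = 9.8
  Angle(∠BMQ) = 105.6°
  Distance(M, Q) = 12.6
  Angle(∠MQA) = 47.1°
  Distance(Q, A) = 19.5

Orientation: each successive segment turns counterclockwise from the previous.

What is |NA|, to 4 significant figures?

31.55

D is at the origin; DN runs at 61.7° with length 14.7, so N = (6.969, 12.94). ∠DNW = 81.4° gives NW at 160.3° from the x-axis; with |NW| = 14.9, W = (-7.059, 17.97). ∠NWB = 118.3° gives WB at -138.0° from the x-axis; with |WB| = 18.4, B = (-20.73, 5.654). ∠WBM = 50.1° gives BM at -8.100° from the x-axis; with |BM| = 9.8, M = (-11.03, 4.273). ∠BMQ = 105.6° gives MQ at 66.30° from the x-axis; with |MQ| = 12.6, Q = (-5.966, 15.81). ∠MQA = 47.1° gives QA at -160.8° from the x-axis; with |QA| = 19.5, A = (-24.38, 9.397). Then |NA| = |A − N| = 31.55.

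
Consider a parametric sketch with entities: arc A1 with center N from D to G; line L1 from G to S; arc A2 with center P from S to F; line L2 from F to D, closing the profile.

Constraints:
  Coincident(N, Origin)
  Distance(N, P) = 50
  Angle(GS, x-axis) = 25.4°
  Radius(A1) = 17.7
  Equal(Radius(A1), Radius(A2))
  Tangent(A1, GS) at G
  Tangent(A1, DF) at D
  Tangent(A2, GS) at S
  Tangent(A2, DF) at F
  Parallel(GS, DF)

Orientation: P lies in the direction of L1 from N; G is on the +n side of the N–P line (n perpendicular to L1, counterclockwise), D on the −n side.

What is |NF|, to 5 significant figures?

53.040

The slot axis is L1's direction at 25.4°, so u = (cos 25.4°, sin 25.4°) = (0.90334, 0.42894) and n = (−sin 25.4°, cos 25.4°) = (-0.42894, 0.90334). N is at the origin and P lies 50.0 along u from N, so P = 50.0·u = (45.167, 21.447). Tangency of A1 to both parallel lines with radius 17.7 puts G and D at N ± 17.7·n: G = (-7.5922, 15.989), D = (7.5922, -15.989). Equal radii place S and F the same way about P: S = P + 17.7·n = (37.575, 37.436), F = P − 17.7·n = (52.759, 5.4577). Then |NF| = |F − N| = 53.040.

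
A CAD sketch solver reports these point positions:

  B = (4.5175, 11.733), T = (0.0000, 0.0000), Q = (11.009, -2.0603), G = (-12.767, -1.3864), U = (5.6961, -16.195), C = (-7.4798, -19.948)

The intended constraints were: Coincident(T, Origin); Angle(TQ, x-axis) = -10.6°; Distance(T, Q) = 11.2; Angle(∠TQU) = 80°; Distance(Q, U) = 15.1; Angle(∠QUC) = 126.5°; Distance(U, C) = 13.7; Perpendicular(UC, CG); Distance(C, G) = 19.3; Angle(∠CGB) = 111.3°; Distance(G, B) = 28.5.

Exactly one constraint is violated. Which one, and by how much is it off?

Distance(G, B) = 28.5 — off by 6.80.

T = (0.00, 0.00) ✓; TQ at -10.60° ✓; |TQ| = 11.20 ✓; ∠TQU = 80.00° ✓; |QU| = 15.10 ✓; ∠QUC = 126.5° ✓; |UC| = 13.70 ✓; ∠(UC, CG) = 90.00° ✓; |CG| = 19.30 ✓; ∠CGB = 111.3° ✓; |GB| = 21.70 ✗.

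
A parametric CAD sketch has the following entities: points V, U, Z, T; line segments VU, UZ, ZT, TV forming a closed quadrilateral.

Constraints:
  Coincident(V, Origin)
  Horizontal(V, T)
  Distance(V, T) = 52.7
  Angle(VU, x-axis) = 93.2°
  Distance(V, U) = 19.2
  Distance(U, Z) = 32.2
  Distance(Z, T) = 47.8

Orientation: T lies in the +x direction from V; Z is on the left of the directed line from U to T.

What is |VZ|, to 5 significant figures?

45.796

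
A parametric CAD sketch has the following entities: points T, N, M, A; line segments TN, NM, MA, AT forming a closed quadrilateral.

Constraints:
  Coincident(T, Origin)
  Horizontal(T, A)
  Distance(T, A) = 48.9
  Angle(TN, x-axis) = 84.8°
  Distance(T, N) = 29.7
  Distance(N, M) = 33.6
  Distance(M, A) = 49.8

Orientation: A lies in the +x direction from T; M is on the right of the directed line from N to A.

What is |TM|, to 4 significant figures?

3.918

T is at the origin; TA is horizontal with |TA| = 48.9 and A in +x, so A = (48.9, 0). TN runs at 84.8° with |TN| = 29.7, so N = (2.692, 29.58). M is determined by |NM| = 33.6 and |MA| = 49.8 together: it lies at the intersection of circle(N, 33.6) and circle(A, 49.8). With |NA| = 54.86, the foot of the radical line on NA is 15.12 from N and the perpendicular offset is √(33.6² − 15.12²) = 30.01. Taking the right-of-NA solution: M = (-0.7513, -3.845).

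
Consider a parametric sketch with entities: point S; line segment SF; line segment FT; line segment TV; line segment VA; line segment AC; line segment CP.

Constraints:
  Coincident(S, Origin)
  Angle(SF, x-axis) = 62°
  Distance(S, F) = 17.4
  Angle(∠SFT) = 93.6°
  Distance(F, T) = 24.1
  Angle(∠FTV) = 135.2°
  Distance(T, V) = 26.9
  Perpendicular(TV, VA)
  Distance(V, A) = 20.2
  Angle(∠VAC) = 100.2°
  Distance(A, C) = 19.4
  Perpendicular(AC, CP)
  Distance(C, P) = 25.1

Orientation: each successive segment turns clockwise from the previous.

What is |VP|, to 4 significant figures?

23.56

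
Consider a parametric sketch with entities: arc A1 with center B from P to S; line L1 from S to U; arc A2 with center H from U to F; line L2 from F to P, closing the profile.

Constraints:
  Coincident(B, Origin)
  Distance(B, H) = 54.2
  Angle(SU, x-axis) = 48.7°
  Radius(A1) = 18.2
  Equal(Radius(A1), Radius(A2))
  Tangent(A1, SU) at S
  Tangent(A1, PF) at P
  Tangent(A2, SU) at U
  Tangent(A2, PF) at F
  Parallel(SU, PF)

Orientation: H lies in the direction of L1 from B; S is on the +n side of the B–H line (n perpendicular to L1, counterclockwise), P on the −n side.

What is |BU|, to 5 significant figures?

57.174

The slot axis is L1's direction at 48.7°, so u = (cos 48.7°, sin 48.7°) = (0.66000, 0.75126) and n = (−sin 48.7°, cos 48.7°) = (-0.75126, 0.66000). B is at the origin and H lies 54.2 along u from B, so H = 54.2·u = (35.772, 40.719). Tangency of A1 to both parallel lines with radius 18.2 puts S and P at B ± 18.2·n: S = (-13.673, 12.012), P = (13.673, -12.012). Equal radii place U and F the same way about H: U = H + 18.2·n = (22.099, 52.731), F = H − 18.2·n = (49.445, 28.706). Then |BU| = |U − B| = 57.174.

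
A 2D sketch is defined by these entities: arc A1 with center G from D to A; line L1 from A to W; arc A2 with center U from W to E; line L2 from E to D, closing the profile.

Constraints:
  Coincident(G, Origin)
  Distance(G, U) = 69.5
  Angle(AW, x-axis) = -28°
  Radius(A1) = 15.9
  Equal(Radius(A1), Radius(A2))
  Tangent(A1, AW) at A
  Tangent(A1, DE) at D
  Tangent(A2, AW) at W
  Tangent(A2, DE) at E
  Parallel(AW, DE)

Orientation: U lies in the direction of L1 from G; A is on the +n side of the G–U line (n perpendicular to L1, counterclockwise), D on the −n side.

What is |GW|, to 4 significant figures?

71.30

The slot axis is L1's direction at -28.0°, so u = (cos -28.0°, sin -28.0°) = (0.8829, -0.4695) and n = (−sin -28.0°, cos -28.0°) = (0.4695, 0.8829). G is at the origin and U lies 69.5 along u from G, so U = 69.5·u = (61.36, -32.63). Tangency of A1 to both parallel lines with radius 15.9 puts A and D at G ± 15.9·n: A = (7.465, 14.04), D = (-7.465, -14.04). Equal radii place W and E the same way about U: W = U + 15.9·n = (68.83, -18.59), E = U − 15.9·n = (53.90, -46.67). Then |GW| = |W − G| = 71.30.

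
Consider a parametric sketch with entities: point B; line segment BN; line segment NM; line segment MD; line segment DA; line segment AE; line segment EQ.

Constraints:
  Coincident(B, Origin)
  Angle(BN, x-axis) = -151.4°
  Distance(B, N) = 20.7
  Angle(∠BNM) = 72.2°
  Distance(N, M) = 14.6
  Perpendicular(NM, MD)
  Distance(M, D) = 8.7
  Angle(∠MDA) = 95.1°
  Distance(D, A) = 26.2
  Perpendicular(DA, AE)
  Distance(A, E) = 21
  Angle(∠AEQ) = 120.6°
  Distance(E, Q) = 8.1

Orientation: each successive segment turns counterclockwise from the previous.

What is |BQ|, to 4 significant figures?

36.74

B is at the origin; BN runs at -151.4° with length 20.7, so N = (-18.17, -9.909). ∠BNM = 72.2° gives NM at -43.60° from the x-axis; with |NM| = 14.6, M = (-7.601, -19.98). NM is perpendicular to MD, so MD runs at 46.40°; with |MD| = 8.7, D = (-1.602, -13.68). ∠MDA = 95.1° gives DA at 131.3° from the x-axis; with |DA| = 26.2, A = (-18.89, 6.006). The perpendicularity gives AE at right angles to DA, so AE runs at -138.7°; with |AE| = 21.0, E = (-34.67, -7.854). ∠AEQ = 120.6° gives EQ at -79.30° from the x-axis; with |EQ| = 8.1, Q = (-33.17, -15.81). Then |BQ| = |Q − B| = 36.74.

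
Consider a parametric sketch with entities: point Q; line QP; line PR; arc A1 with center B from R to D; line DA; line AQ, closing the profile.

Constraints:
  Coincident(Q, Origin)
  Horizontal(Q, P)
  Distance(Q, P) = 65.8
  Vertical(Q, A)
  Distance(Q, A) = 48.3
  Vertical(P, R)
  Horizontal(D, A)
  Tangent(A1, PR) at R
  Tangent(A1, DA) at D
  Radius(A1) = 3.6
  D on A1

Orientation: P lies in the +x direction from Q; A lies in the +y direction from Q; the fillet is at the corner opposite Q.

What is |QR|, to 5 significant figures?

79.547

Q is at the origin; QP is horizontal with |QP| = 65.8 and P on the +x side, so P = (65.800, 0.0000). QA is vertical with |QA| = 48.3 and A on the +y side, so A = (0.0000, 48.300). The virtual corner opposite Q is at (65.800, 48.300). The tangent condition forces BR to be normal to PR and tangency of A1 to DA means the radius BD is perpendicular to DA, with radius 3.6, so the center B sits 3.6 in from both sides at B = (62.200, 44.700). That places the tangent points at R = (65.800, 44.700) on PR and D = (62.200, 48.300) on DA. Then |QR| = |R − Q| = 79.547.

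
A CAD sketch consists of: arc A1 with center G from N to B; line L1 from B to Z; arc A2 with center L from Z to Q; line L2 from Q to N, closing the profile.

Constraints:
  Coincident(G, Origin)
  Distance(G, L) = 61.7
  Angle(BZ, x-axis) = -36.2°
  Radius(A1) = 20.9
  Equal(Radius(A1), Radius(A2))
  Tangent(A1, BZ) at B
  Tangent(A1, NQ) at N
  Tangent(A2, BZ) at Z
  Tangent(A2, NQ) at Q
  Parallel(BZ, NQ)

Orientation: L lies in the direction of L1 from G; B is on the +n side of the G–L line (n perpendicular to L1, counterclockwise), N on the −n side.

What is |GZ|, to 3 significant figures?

65.1

The slot axis is L1's direction at -36.2°, so u = (cos -36.2°, sin -36.2°) = (0.807, -0.591) and n = (−sin -36.2°, cos -36.2°) = (0.591, 0.807). G is at the origin and L lies 61.7 along u from G, so L = 61.7·u = (49.8, -36.4). Tangency of A1 to both parallel lines with radius 20.9 puts B and N at G ± 20.9·n: B = (12.3, 16.9), N = (-12.3, -16.9). Equal radii place Z and Q the same way about L: Z = L + 20.9·n = (62.1, -19.6), Q = L − 20.9·n = (37.4, -53.3). Then |GZ| = |Z − G| = 65.1.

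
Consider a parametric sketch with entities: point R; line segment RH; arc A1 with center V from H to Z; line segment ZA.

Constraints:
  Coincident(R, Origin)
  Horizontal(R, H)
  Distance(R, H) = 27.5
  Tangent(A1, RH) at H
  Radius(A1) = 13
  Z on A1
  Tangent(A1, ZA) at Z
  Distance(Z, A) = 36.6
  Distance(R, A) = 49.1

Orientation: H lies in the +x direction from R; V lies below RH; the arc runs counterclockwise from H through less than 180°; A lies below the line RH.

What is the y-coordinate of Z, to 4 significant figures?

-11.57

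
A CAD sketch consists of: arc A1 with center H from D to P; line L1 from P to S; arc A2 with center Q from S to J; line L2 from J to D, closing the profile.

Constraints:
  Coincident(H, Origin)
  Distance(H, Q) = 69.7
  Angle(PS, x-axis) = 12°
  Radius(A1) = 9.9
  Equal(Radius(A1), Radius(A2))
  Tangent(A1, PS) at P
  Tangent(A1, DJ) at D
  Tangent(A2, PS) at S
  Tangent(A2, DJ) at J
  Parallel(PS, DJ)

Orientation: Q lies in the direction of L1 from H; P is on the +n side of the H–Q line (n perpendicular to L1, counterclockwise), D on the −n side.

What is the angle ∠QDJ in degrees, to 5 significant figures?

8.0841°

The slot axis is L1's direction at 12.0°, so u = (cos 12.0°, sin 12.0°) = (0.97815, 0.20791) and n = (−sin 12.0°, cos 12.0°) = (-0.20791, 0.97815). H is at the origin and Q lies 69.7 along u from H, so Q = 69.7·u = (68.177, 14.491). Tangency of A1 to both parallel lines with radius 9.9 puts P and D at H ± 9.9·n: P = (-2.0583, 9.6837), D = (2.0583, -9.6837). Equal radii place S and J the same way about Q: S = Q + 9.9·n = (66.119, 24.175), J = Q − 9.9·n = (70.235, 4.8078). Then cos ∠QDJ = DQ·DJ / (|DQ||DJ|), giving 8.0841°.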